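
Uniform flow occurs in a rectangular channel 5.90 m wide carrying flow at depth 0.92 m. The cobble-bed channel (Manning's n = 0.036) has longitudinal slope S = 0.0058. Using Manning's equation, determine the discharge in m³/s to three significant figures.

9.06 m³/s

A = b·y = 5.90 × 0.92 = 5.428 m²
P = b + 2y = 5.90 + 2×0.92 = 7.740 m
R = A/P = 5.428/7.740 = 0.7013 m
Q = (1/n)·A·R^(2/3)·S^(1/2) = (1/0.036) × 5.428 × 0.7013^(2/3) × 0.0058^(1/2) = 9.064 m³/s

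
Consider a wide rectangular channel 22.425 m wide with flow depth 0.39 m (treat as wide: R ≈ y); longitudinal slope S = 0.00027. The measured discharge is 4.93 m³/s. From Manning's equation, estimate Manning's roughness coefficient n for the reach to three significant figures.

A = b·y = 22.425 × 0.39 = 8.746 m²
Wide channel: R ≈ y = 0.39 m
n = (1/Q)·A·R^(2/3)·S^(1/2) = (1/4.93) × 8.746 × 0.5338 × 0.01643 = 0.01556

0.0156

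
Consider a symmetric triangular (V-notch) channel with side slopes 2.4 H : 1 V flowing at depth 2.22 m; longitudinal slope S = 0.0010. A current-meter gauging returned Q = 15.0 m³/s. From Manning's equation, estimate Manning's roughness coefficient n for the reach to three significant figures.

A = z·y² = 2.4×2.22² = 11.83 m²
P = 2y√(1+z²) = 2×2.22×√(1+2.4²) = 11.54 m
R = A/P = 11.83/11.54 = 1.025 m
n = (1/Q)·A·R^(2/3)·S^(1/2) = (1/15.0) × 11.83 × 1.016 × 0.03162 = 0.02534

0.0253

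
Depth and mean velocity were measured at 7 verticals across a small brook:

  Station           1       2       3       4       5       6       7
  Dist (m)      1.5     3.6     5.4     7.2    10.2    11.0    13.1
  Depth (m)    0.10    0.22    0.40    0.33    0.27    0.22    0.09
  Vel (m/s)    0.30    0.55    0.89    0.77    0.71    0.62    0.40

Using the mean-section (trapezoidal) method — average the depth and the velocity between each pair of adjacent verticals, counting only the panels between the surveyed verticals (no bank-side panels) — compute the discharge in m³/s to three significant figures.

2.05 m³/s

Panel 1-2: Δb = 2.1 m, d̄ = (0.10+0.22)/2 = 0.16, v̄ = (0.30+0.55)/2 = 0.425 → q = 2.1×0.16×0.425 = 0.1428 m³/s
Panel 2-3: Δb = 1.8 m, d̄ = (0.22+0.40)/2 = 0.31, v̄ = (0.55+0.89)/2 = 0.72 → q = 1.8×0.31×0.72 = 0.4018 m³/s
Panel 3-4: Δb = 1.8 m, d̄ = (0.40+0.33)/2 = 0.365, v̄ = (0.89+0.77)/2 = 0.83 → q = 1.8×0.365×0.83 = 0.5453 m³/s
Panel 4-5: Δb = 3 m, d̄ = (0.33+0.27)/2 = 0.3, v̄ = (0.77+0.71)/2 = 0.74 → q = 3×0.3×0.74 = 0.6660 m³/s
Panel 5-6: Δb = 0.8 m, d̄ = (0.27+0.22)/2 = 0.245, v̄ = (0.71+0.62)/2 = 0.665 → q = 0.8×0.245×0.665 = 0.1303 m³/s
Panel 6-7: Δb = 2.1 m, d̄ = (0.22+0.09)/2 = 0.155, v̄ = (0.62+0.40)/2 = 0.51 → q = 2.1×0.155×0.51 = 0.1660 m³/s
Q = Σ q = 2.052 m³/s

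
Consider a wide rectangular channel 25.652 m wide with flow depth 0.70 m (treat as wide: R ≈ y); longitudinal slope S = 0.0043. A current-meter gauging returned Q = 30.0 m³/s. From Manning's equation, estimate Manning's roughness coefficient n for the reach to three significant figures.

0.0309

A = b·y = 25.652 × 0.70 = 17.96 m²
Wide channel: R ≈ y = 0.70 m
n = (1/Q)·A·R^(2/3)·S^(1/2) = (1/30.0) × 17.96 × 0.7884 × 0.06557 = 0.03094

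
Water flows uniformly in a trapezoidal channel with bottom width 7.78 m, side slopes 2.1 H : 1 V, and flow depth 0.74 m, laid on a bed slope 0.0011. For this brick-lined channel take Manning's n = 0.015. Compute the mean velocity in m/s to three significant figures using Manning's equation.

1.60 m/s

A = (b + z·y)·y = (7.78 + 2.1×0.74)×0.74 = 6.907 m²
P = b + 2y√(1+z²) = 7.78 + 2×0.74×√(1+2.1²) = 11.22 m
R = A/P = 6.907/11.22 = 0.6155 m
Q = (1/n)·A·R^(2/3)·S^(1/2) = (1/0.015) × 6.907 × 0.6155^(2/3) × 0.0011^(1/2) = 11.05 m³/s
V = Q/A = 11.05/6.907 = 1.600 m/s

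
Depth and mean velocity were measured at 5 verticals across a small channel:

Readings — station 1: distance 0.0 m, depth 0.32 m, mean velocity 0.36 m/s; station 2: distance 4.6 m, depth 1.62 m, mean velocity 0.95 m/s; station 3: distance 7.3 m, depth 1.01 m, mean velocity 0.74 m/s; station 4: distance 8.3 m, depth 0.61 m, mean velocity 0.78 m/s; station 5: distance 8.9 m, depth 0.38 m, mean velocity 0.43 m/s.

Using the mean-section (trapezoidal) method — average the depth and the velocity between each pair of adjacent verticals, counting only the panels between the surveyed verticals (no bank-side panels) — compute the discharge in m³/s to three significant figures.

6.72 m³/s

Panel 1-2: Δb = 4.6 m, d̄ = (0.32+1.62)/2 = 0.97, v̄ = (0.36+0.95)/2 = 0.655 → q = 4.6×0.97×0.655 = 2.923 m³/s
Panel 2-3: Δb = 2.7 m, d̄ = (1.62+1.01)/2 = 1.315, v̄ = (0.95+0.74)/2 = 0.845 → q = 2.7×1.315×0.845 = 3.000 m³/s
Panel 3-4: Δb = 1 m, d̄ = (1.01+0.61)/2 = 0.81, v̄ = (0.74+0.78)/2 = 0.76 → q = 1×0.81×0.76 = 0.6156 m³/s
Panel 4-5: Δb = 0.6 m, d̄ = (0.61+0.38)/2 = 0.495, v̄ = (0.78+0.43)/2 = 0.605 → q = 0.6×0.495×0.605 = 0.1797 m³/s
Q = Σ q = 6.718 m³/s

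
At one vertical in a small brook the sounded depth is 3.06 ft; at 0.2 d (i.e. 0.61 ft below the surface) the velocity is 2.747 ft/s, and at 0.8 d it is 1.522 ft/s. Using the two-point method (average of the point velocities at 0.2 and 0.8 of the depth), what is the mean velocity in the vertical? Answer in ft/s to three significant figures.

v̄ = (2.747 + 1.522) / 2 = 2.135 ft/s

2.13 ft/s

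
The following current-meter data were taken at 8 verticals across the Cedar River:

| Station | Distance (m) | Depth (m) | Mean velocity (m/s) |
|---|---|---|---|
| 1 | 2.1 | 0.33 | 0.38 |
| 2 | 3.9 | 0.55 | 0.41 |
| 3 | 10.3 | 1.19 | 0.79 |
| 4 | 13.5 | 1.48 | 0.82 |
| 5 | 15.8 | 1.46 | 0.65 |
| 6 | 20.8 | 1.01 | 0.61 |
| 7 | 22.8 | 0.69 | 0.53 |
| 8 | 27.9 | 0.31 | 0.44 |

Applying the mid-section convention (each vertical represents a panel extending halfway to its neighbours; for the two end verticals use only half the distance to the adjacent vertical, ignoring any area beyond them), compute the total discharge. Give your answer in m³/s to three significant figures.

w_1 = (3.9 − 2.1)/2 = 0.9 m; q_1 = 0.38 × 0.33 × 0.9 = 0.1129 m³/s
w_2 = (10.3 − 2.1)/2 = 4.1 m; q_2 = 0.41 × 0.55 × 4.1 = 0.9246 m³/s
w_3 = (13.5 − 3.9)/2 = 4.8 m; q_3 = 0.79 × 1.19 × 4.8 = 4.512 m³/s
w_4 = (15.8 − 10.3)/2 = 2.75 m; q_4 = 0.82 × 1.48 × 2.75 = 3.337 m³/s
w_5 = (20.8 − 13.5)/2 = 3.65 m; q_5 = 0.65 × 1.46 × 3.65 = 3.464 m³/s
w_6 = (22.8 − 15.8)/2 = 3.5 m; q_6 = 0.61 × 1.01 × 3.5 = 2.156 m³/s
w_7 = (27.9 − 20.8)/2 = 3.55 m; q_7 = 0.53 × 0.69 × 3.55 = 1.298 m³/s
w_8 = (27.9 − 22.8)/2 = 2.55 m; q_8 = 0.44 × 0.31 × 2.55 = 0.3478 m³/s
Q = Σ qᵢ = 16.15 m³/s

16.2 m³/s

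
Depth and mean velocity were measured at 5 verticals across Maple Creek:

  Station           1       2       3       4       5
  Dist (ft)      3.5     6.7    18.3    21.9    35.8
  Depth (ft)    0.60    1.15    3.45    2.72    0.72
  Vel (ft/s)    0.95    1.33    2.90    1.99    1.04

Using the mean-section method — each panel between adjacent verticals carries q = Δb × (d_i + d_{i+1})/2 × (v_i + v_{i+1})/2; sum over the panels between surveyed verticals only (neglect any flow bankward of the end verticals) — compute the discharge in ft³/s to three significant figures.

123 ft³/s

Panel 1-2: Δb = 3.2 ft, d̄ = (0.60+1.15)/2 = 0.875, v̄ = (0.95+1.33)/2 = 1.14 → q = 3.2×0.875×1.14 = 3.192 ft³/s
Panel 2-3: Δb = 11.6 ft, d̄ = (1.15+3.45)/2 = 2.3, v̄ = (1.33+2.90)/2 = 2.115 → q = 11.6×2.3×2.115 = 56.43 ft³/s
Panel 3-4: Δb = 3.6 ft, d̄ = (3.45+2.72)/2 = 3.085, v̄ = (2.90+1.99)/2 = 2.445 → q = 3.6×3.085×2.445 = 27.15 ft³/s
Panel 4-5: Δb = 13.9 ft, d̄ = (2.72+0.72)/2 = 1.72, v̄ = (1.99+1.04)/2 = 1.515 → q = 13.9×1.72×1.515 = 36.22 ft³/s
Q = Σ q = 123.0 ft³/s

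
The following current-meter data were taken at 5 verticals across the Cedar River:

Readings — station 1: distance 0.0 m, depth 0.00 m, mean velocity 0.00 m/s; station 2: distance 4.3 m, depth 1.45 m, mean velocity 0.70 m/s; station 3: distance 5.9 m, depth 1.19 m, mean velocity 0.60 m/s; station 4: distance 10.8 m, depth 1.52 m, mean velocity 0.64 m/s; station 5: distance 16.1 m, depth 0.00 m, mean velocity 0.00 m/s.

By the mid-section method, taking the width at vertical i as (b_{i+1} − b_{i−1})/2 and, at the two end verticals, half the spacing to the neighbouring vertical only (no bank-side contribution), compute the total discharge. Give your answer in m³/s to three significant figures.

10.3 m³/s

w_2 = (5.9 − 0.0)/2 = 2.95 m; q_2 = 0.70 × 1.45 × 2.95 = 2.994 m³/s
w_3 = (10.8 − 4.3)/2 = 3.25 m; q_3 = 0.60 × 1.19 × 3.25 = 2.321 m³/s
w_4 = (16.1 − 5.9)/2 = 5.1 m; q_4 = 0.64 × 1.52 × 5.1 = 4.961 m³/s
Stations 1, 5 contribute zero (depth or velocity is 0).
Q = Σ qᵢ = 10.28 m³/s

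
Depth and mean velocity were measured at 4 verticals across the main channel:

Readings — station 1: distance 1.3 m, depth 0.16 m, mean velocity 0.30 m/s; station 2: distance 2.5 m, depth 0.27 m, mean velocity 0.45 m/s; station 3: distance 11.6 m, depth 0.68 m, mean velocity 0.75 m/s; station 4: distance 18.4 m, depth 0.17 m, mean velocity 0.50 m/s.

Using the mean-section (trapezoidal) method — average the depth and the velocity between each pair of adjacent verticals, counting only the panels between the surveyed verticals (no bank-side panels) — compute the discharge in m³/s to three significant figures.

4.50 m³/s

Panel 1-2: Δb = 1.2 m, d̄ = (0.16+0.27)/2 = 0.215, v̄ = (0.30+0.45)/2 = 0.375 → q = 1.2×0.215×0.375 = 0.09675 m³/s
Panel 2-3: Δb = 9.1 m, d̄ = (0.27+0.68)/2 = 0.475, v̄ = (0.45+0.75)/2 = 0.6 → q = 9.1×0.475×0.6 = 2.594 m³/s
Panel 3-4: Δb = 6.8 m, d̄ = (0.68+0.17)/2 = 0.425, v̄ = (0.75+0.50)/2 = 0.625 → q = 6.8×0.425×0.625 = 1.806 m³/s
Q = Σ q = 4.497 m³/s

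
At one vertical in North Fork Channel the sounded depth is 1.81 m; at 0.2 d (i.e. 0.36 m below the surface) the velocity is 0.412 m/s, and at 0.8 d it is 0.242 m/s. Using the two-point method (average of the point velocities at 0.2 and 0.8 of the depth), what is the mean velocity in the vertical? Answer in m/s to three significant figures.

v̄ = (0.412 + 0.242) / 2 = 0.3270 m/s

0.327 m/s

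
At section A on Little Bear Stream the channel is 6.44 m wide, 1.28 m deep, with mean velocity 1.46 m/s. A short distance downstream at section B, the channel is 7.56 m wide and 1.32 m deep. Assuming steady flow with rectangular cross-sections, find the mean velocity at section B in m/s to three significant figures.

Q = A₁V₁ = (6.44×1.28) × 1.46 = 12.04 m³/s
A₂ = 7.56 × 1.32 = 9.979 m²
V₂ = Q/A₂ = 12.04/9.979 = 1.206 m/s

1.21 m/s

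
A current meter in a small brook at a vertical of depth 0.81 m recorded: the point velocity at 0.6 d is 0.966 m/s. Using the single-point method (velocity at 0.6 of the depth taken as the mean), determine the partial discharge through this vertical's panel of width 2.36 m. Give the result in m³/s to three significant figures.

1.85 m³/s

v̄ = v₀.₆ = 0.966 m/s
q = v̄ × d × w = 0.9660 × 0.81 × 2.36 = 1.847 m³/s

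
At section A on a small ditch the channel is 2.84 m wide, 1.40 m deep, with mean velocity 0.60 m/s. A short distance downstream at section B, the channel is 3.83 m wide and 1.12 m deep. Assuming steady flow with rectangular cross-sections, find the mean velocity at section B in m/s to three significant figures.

Q = A₁V₁ = (2.84×1.40) × 0.60 = 2.386 m³/s
A₂ = 3.83 × 1.12 = 4.290 m²
V₂ = Q/A₂ = 2.386/4.290 = 0.5561 m/s

0.556 m/s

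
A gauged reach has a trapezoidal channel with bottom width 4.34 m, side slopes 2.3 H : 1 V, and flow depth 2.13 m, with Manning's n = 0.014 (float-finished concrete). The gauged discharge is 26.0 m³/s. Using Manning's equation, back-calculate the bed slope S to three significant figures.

A = (b + z·y)·y = (4.34 + 2.3×2.13)×2.13 = 19.68 m²
P = b + 2y√(1+z²) = 4.34 + 2×2.13×√(1+2.3²) = 15.02 m
R = A/P = 19.68/15.02 = 1.310 m
S = (Q·n / (1·A·R^(2/3)))² = (26.0×0.014 / (1×19.68×1.197))² = 0.0002387

0.000239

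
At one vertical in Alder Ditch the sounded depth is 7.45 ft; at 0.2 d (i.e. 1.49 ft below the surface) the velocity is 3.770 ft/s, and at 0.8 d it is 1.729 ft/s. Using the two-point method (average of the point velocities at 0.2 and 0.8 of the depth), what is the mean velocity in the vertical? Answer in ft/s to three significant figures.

v̄ = (3.770 + 1.729) / 2 = 2.750 ft/s

2.75 ft/s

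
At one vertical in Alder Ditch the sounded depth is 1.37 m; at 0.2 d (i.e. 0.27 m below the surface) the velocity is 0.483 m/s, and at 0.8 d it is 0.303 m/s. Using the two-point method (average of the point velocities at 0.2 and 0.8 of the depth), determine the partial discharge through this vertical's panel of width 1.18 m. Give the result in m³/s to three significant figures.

v̄ = (0.483 + 0.303) / 2 = 0.3930 m/s
q = v̄ × d × w = 0.3930 × 1.37 × 1.18 = 0.6353 m³/s

0.635 m³/s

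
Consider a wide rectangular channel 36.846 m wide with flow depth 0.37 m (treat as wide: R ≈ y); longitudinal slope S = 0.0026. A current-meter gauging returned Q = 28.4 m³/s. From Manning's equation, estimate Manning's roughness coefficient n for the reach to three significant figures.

0.0126

A = b·y = 36.846 × 0.37 = 13.63 m²
Wide channel: R ≈ y = 0.37 m
n = (1/Q)·A·R^(2/3)·S^(1/2) = (1/28.4) × 13.63 × 0.5154 × 0.05099 = 0.01262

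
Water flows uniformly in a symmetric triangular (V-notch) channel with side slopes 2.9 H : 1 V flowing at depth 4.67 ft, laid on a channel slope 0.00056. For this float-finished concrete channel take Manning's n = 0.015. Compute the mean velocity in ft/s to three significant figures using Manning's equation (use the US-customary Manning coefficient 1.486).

A = z·y² = 2.9×4.67² = 63.25 ft²
P = 2y√(1+z²) = 2×4.67×√(1+2.9²) = 28.65 ft
R = A/P = 63.25/28.65 = 2.207 ft
Q = (1.486/n)·A·R^(2/3)·S^(1/2) = (1.486/0.015) × 63.25 × 2.207^(2/3) × 0.00056^(1/2) = 251.4 ft³/s
V = Q/A = 251.4/63.25 = 3.974 ft/s

3.97 ft/s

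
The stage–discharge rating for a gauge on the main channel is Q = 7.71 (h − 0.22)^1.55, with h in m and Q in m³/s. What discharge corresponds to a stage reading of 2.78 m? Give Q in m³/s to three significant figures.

33.1 m³/s

Q = 7.71 × (2.78 − 0.22)^1.55 = 7.71 × 2.56^1.55 = 33.10 m³/s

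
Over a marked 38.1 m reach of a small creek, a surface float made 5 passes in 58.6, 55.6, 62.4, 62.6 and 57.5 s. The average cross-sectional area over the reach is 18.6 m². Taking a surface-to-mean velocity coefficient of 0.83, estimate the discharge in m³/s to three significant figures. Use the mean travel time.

9.91 m³/s

t̄ = (58.6 + 55.6 + 62.4 + 62.6 + 57.5) / 5 = 59.34 s
v_surface = L / t̄ = 38.1 / 59.34 = 0.6421 m/s
v_mean = 0.83 × 0.6421 = 0.5329 m/s
Q = A × v_mean = 18.6 × 0.5329 = 9.912 m³/s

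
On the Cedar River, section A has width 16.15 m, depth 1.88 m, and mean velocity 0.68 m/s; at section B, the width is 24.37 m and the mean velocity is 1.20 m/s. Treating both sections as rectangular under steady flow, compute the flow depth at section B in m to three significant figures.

0.706 m

Q = A₁V₁ = (16.15×1.88) × 0.68 = 20.65 m³/s
d₂ = Q/(b₂ V₂) = 20.65/(24.37×1.20) = 0.7060 m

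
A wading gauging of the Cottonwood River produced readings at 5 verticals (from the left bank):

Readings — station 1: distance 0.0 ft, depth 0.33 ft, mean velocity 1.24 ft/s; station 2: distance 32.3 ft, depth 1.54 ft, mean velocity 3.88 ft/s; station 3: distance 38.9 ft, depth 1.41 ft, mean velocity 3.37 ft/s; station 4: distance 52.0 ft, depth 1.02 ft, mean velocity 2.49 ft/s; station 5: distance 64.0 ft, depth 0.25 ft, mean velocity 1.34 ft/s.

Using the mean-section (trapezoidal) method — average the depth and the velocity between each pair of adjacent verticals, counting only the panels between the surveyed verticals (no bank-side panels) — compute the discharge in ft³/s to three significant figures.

174 ft³/s

Panel 1-2: Δb = 32.3 ft, d̄ = (0.33+1.54)/2 = 0.935, v̄ = (1.24+3.88)/2 = 2.56 → q = 32.3×0.935×2.56 = 77.31 ft³/s
Panel 2-3: Δb = 6.6 ft, d̄ = (1.54+1.41)/2 = 1.475, v̄ = (3.88+3.37)/2 = 3.625 → q = 6.6×1.475×3.625 = 35.29 ft³/s
Panel 3-4: Δb = 13.1 ft, d̄ = (1.41+1.02)/2 = 1.215, v̄ = (3.37+2.49)/2 = 2.93 → q = 13.1×1.215×2.93 = 46.64 ft³/s
Panel 4-5: Δb = 12 ft, d̄ = (1.02+0.25)/2 = 0.635, v̄ = (2.49+1.34)/2 = 1.915 → q = 12×0.635×1.915 = 14.59 ft³/s
Q = Σ q = 173.8 ft³/s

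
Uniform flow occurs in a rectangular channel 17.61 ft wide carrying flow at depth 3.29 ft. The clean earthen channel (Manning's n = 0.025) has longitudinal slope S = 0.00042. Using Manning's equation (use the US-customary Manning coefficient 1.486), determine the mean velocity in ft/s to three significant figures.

2.18 ft/s

A = b·y = 17.61 × 3.29 = 57.94 ft²
P = b + 2y = 17.61 + 2×3.29 = 24.19 ft
R = A/P = 57.94/24.19 = 2.395 ft
Q = (1.486/n)·A·R^(2/3)·S^(1/2) = (1.486/0.025) × 57.94 × 2.395^(2/3) × 0.00042^(1/2) = 126.3 ft³/s
V = Q/A = 126.3/57.94 = 2.181 ft/s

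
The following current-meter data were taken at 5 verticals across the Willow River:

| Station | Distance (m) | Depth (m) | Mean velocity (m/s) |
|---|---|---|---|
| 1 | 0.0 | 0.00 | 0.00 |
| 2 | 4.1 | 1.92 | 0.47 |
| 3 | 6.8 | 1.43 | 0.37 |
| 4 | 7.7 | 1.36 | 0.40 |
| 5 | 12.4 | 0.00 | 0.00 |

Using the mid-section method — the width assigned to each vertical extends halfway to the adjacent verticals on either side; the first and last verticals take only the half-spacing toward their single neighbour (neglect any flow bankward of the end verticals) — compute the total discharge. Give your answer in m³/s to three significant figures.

w_2 = (6.8 − 0.0)/2 = 3.4 m; q_2 = 0.47 × 1.92 × 3.4 = 3.068 m³/s
w_3 = (7.7 − 4.1)/2 = 1.8 m; q_3 = 0.37 × 1.43 × 1.8 = 0.9524 m³/s
w_4 = (12.4 − 6.8)/2 = 2.8 m; q_4 = 0.40 × 1.36 × 2.8 = 1.523 m³/s
Stations 1, 5 contribute zero (depth or velocity is 0).
Q = Σ qᵢ = 5.544 m³/s

5.54 m³/s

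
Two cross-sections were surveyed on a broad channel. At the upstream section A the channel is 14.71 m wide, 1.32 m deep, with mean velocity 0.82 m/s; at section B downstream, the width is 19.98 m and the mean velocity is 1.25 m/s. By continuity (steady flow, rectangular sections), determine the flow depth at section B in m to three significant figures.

Q = A₁V₁ = (14.71×1.32) × 0.82 = 15.92 m³/s
d₂ = Q/(b₂ V₂) = 15.92/(19.98×1.25) = 0.6375 m

0.638 m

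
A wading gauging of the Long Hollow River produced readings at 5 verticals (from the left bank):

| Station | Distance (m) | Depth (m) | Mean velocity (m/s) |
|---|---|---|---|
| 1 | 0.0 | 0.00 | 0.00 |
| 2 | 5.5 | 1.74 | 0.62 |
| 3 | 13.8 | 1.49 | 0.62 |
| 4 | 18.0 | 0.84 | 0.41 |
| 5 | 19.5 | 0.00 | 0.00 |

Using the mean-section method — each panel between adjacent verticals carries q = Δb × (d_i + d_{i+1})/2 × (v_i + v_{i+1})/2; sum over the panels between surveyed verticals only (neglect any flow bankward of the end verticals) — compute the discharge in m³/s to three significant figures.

Panel 1-2: Δb = 5.5 m, d̄ = (0.00+1.74)/2 = 0.87, v̄ = (0.00+0.62)/2 = 0.31 → q = 5.5×0.87×0.31 = 1.483 m³/s
Panel 2-3: Δb = 8.3 m, d̄ = (1.74+1.49)/2 = 1.615, v̄ = (0.62+0.62)/2 = 0.62 → q = 8.3×1.615×0.62 = 8.311 m³/s
Panel 3-4: Δb = 4.2 m, d̄ = (1.49+0.84)/2 = 1.165, v̄ = (0.62+0.41)/2 = 0.515 → q = 4.2×1.165×0.515 = 2.520 m³/s
Panel 4-5: Δb = 1.5 m, d̄ = (0.84+0.00)/2 = 0.42, v̄ = (0.41+0.00)/2 = 0.205 → q = 1.5×0.42×0.205 = 0.1292 m³/s
Q = Σ q = 12.44 m³/s

12.4 m³/s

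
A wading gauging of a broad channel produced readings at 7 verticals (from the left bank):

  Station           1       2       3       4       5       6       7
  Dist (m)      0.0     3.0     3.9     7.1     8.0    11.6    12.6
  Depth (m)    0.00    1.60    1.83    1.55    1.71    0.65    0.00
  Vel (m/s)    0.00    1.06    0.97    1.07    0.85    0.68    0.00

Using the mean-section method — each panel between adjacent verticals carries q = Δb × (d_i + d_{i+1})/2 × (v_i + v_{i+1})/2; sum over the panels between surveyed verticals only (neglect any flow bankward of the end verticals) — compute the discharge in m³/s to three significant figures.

Panel 1-2: Δb = 3 m, d̄ = (0.00+1.60)/2 = 0.8, v̄ = (0.00+1.06)/2 = 0.53 → q = 3×0.8×0.53 = 1.272 m³/s
Panel 2-3: Δb = 0.9 m, d̄ = (1.60+1.83)/2 = 1.715, v̄ = (1.06+0.97)/2 = 1.015 → q = 0.9×1.715×1.015 = 1.567 m³/s
Panel 3-4: Δb = 3.2 m, d̄ = (1.83+1.55)/2 = 1.69, v̄ = (0.97+1.07)/2 = 1.02 → q = 3.2×1.69×1.02 = 5.516 m³/s
Panel 4-5: Δb = 0.9 m, d̄ = (1.55+1.71)/2 = 1.63, v̄ = (1.07+0.85)/2 = 0.96 → q = 0.9×1.63×0.96 = 1.408 m³/s
Panel 5-6: Δb = 3.6 m, d̄ = (1.71+0.65)/2 = 1.18, v̄ = (0.85+0.68)/2 = 0.765 → q = 3.6×1.18×0.765 = 3.250 m³/s
Panel 6-7: Δb = 1 m, d̄ = (0.65+0.00)/2 = 0.325, v̄ = (0.68+0.00)/2 = 0.34 → q = 1×0.325×0.34 = 0.1105 m³/s
Q = Σ q = 13.12 m³/s

13.1 m³/s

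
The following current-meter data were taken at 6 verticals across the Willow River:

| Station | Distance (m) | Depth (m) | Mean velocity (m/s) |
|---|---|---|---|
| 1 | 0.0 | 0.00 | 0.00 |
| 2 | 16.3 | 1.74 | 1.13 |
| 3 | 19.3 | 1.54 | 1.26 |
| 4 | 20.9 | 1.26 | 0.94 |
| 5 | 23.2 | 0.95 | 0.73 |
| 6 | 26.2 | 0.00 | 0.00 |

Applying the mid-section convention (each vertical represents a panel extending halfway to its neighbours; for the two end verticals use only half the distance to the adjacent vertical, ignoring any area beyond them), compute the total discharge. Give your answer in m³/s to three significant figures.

27.6 m³/s

w_2 = (19.3 − 0.0)/2 = 9.65 m; q_2 = 1.13 × 1.74 × 9.65 = 18.97 m³/s
w_3 = (20.9 − 16.3)/2 = 2.3 m; q_3 = 1.26 × 1.54 × 2.3 = 4.463 m³/s
w_4 = (23.2 − 19.3)/2 = 1.95 m; q_4 = 0.94 × 1.26 × 1.95 = 2.310 m³/s
w_5 = (26.2 − 20.9)/2 = 2.65 m; q_5 = 0.73 × 0.95 × 2.65 = 1.838 m³/s
Stations 1, 6 contribute zero (depth or velocity is 0).
Q = Σ qᵢ = 27.58 m³/s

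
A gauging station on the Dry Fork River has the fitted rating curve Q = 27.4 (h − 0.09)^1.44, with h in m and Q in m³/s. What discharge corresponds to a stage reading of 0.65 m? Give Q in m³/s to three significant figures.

11.9 m³/s

Q = 27.4 × (0.65 − 0.09)^1.44 = 27.4 × 0.56^1.44 = 11.89 m³/s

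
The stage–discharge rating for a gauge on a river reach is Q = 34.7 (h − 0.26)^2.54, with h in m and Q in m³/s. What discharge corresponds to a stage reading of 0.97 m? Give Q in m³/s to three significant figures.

Q = 34.7 × (0.97 − 0.26)^2.54 = 34.7 × 0.71^2.54 = 14.54 m³/s

14.5 m³/s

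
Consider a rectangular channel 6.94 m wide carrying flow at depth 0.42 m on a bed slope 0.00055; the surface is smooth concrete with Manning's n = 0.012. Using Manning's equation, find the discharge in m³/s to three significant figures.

A = b·y = 6.94 × 0.42 = 2.915 m²
P = b + 2y = 6.94 + 2×0.42 = 7.780 m
R = A/P = 2.915/7.780 = 0.3747 m
Q = (1/n)·A·R^(2/3)·S^(1/2) = (1/0.012) × 2.915 × 0.3747^(2/3) × 0.00055^(1/2) = 2.960 m³/s

2.96 m³/s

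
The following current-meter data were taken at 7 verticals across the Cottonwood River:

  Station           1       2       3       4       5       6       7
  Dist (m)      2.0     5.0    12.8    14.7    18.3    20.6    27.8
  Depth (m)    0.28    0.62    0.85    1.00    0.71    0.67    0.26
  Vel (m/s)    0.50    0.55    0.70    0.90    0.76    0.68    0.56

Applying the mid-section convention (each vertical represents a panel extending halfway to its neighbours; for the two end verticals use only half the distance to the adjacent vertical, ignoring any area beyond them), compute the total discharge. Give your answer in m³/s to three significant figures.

11.7 m³/s

w_1 = (5.0 − 2.0)/2 = 1.5 m; q_1 = 0.50 × 0.28 × 1.5 = 0.2100 m³/s
w_2 = (12.8 − 2.0)/2 = 5.4 m; q_2 = 0.55 × 0.62 × 5.4 = 1.841 m³/s
w_3 = (14.7 − 5.0)/2 = 4.85 m; q_3 = 0.70 × 0.85 × 4.85 = 2.886 m³/s
w_4 = (18.3 − 12.8)/2 = 2.75 m; q_4 = 0.90 × 1.00 × 2.75 = 2.475 m³/s
w_5 = (20.6 − 14.7)/2 = 2.95 m; q_5 = 0.76 × 0.71 × 2.95 = 1.592 m³/s
w_6 = (27.8 − 18.3)/2 = 4.75 m; q_6 = 0.68 × 0.67 × 4.75 = 2.164 m³/s
w_7 = (27.8 − 20.6)/2 = 3.6 m; q_7 = 0.56 × 0.26 × 3.6 = 0.5242 m³/s
Q = Σ qᵢ = 11.69 m³/s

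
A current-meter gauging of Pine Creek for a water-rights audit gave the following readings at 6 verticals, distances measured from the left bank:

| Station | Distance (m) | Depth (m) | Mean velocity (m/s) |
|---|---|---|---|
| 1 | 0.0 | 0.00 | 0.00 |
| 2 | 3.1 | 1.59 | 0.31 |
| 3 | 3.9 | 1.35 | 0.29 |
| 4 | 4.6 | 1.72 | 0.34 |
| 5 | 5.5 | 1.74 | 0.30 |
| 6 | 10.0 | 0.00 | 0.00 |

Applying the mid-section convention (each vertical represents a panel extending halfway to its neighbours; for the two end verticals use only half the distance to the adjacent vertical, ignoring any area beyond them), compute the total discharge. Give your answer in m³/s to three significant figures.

3.13 m³/s

w_2 = (3.9 − 0.0)/2 = 1.95 m; q_2 = 0.31 × 1.59 × 1.95 = 0.9612 m³/s
w_3 = (4.6 − 3.1)/2 = 0.75 m; q_3 = 0.29 × 1.35 × 0.75 = 0.2936 m³/s
w_4 = (5.5 − 3.9)/2 = 0.8 m; q_4 = 0.34 × 1.72 × 0.8 = 0.4678 m³/s
w_5 = (10.0 − 4.6)/2 = 2.7 m; q_5 = 0.30 × 1.74 × 2.7 = 1.409 m³/s
Stations 1, 6 contribute zero (depth or velocity is 0).
Q = Σ qᵢ = 3.132 m³/s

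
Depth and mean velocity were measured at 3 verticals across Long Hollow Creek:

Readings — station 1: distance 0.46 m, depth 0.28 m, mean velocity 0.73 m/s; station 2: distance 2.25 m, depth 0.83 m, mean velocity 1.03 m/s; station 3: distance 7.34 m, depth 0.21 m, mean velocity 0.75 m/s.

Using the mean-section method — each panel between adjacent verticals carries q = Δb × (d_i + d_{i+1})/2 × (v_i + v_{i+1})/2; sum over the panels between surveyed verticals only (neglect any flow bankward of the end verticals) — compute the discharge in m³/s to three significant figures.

Panel 1-2: Δb = 1.79 m, d̄ = (0.28+0.83)/2 = 0.555, v̄ = (0.73+1.03)/2 = 0.88 → q = 1.79×0.555×0.88 = 0.8742 m³/s
Panel 2-3: Δb = 5.09 m, d̄ = (0.83+0.21)/2 = 0.52, v̄ = (1.03+0.75)/2 = 0.89 → q = 5.09×0.52×0.89 = 2.356 m³/s
Q = Σ q = 3.230 m³/s

3.23 m³/s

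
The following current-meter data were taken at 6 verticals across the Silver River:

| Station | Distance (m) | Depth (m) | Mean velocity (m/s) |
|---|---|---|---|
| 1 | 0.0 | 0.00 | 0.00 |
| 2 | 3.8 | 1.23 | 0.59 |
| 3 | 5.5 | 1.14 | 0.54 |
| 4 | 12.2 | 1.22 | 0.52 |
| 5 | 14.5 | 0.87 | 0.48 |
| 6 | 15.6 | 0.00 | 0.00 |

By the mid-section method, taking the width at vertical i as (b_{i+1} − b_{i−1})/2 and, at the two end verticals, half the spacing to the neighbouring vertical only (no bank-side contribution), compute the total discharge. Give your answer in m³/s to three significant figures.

8.15 m³/s

w_2 = (5.5 − 0.0)/2 = 2.75 m; q_2 = 0.59 × 1.23 × 2.75 = 1.996 m³/s
w_3 = (12.2 − 3.8)/2 = 4.2 m; q_3 = 0.54 × 1.14 × 4.2 = 2.586 m³/s
w_4 = (14.5 − 5.5)/2 = 4.5 m; q_4 = 0.52 × 1.22 × 4.5 = 2.855 m³/s
w_5 = (15.6 − 12.2)/2 = 1.7 m; q_5 = 0.48 × 0.87 × 1.7 = 0.7099 m³/s
Stations 1, 6 contribute zero (depth or velocity is 0).
Q = Σ qᵢ = 8.146 m³/s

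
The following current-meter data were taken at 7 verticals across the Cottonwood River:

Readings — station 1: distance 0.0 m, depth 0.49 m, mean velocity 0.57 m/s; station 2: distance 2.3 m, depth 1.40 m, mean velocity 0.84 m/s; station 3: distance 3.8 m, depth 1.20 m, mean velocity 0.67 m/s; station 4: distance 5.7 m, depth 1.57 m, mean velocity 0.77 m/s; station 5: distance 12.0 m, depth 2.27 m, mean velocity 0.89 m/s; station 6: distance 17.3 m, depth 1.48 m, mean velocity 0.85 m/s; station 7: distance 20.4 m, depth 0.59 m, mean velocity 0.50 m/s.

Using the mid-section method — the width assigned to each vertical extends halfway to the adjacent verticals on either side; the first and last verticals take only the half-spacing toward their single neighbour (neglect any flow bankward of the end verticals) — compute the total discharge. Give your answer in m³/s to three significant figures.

26.3 m³/s

w_1 = (2.3 − 0.0)/2 = 1.15 m; q_1 = 0.57 × 0.49 × 1.15 = 0.3212 m³/s
w_2 = (3.8 − 0.0)/2 = 1.9 m; q_2 = 0.84 × 1.40 × 1.9 = 2.234 m³/s
w_3 = (5.7 − 2.3)/2 = 1.7 m; q_3 = 0.67 × 1.20 × 1.7 = 1.367 m³/s
w_4 = (12.0 − 3.8)/2 = 4.1 m; q_4 = 0.77 × 1.57 × 4.1 = 4.956 m³/s
w_5 = (17.3 − 5.7)/2 = 5.8 m; q_5 = 0.89 × 2.27 × 5.8 = 11.72 m³/s
w_6 = (20.4 − 12.0)/2 = 4.2 m; q_6 = 0.85 × 1.48 × 4.2 = 5.284 m³/s
w_7 = (20.4 − 17.3)/2 = 1.55 m; q_7 = 0.50 × 0.59 × 1.55 = 0.4573 m³/s
Q = Σ qᵢ = 26.34 m³/s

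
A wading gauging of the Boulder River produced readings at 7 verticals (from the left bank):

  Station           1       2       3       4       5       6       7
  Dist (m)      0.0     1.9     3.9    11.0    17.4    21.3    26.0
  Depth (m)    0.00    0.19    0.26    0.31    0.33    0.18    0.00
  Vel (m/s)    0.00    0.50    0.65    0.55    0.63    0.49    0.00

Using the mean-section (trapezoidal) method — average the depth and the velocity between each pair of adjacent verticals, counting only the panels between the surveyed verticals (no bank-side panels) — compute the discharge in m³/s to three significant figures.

3.39 m³/s

Panel 1-2: Δb = 1.9 m, d̄ = (0.00+0.19)/2 = 0.095, v̄ = (0.00+0.50)/2 = 0.25 → q = 1.9×0.095×0.25 = 0.04513 m³/s
Panel 2-3: Δb = 2 m, d̄ = (0.19+0.26)/2 = 0.225, v̄ = (0.50+0.65)/2 = 0.575 → q = 2×0.225×0.575 = 0.2588 m³/s
Panel 3-4: Δb = 7.1 m, d̄ = (0.26+0.31)/2 = 0.285, v̄ = (0.65+0.55)/2 = 0.6 → q = 7.1×0.285×0.6 = 1.214 m³/s
Panel 4-5: Δb = 6.4 m, d̄ = (0.31+0.33)/2 = 0.32, v̄ = (0.55+0.63)/2 = 0.59 → q = 6.4×0.32×0.59 = 1.208 m³/s
Panel 5-6: Δb = 3.9 m, d̄ = (0.33+0.18)/2 = 0.255, v̄ = (0.63+0.49)/2 = 0.56 → q = 3.9×0.255×0.56 = 0.5569 m³/s
Panel 6-7: Δb = 4.7 m, d̄ = (0.18+0.00)/2 = 0.09, v̄ = (0.49+0.00)/2 = 0.245 → q = 4.7×0.09×0.245 = 0.1036 m³/s
Q = Σ q = 3.387 m³/s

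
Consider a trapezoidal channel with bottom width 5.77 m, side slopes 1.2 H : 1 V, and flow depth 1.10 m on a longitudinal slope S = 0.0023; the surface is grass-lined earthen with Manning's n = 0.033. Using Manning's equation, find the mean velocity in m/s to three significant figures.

1.30 m/s

A = (b + z·y)·y = (5.77 + 1.2×1.10)×1.10 = 7.799 m²
P = b + 2y√(1+z²) = 5.77 + 2×1.10×√(1+1.2²) = 9.207 m
R = A/P = 7.799/9.207 = 0.8471 m
Q = (1/n)·A·R^(2/3)·S^(1/2) = (1/0.033) × 7.799 × 0.8471^(2/3) × 0.0023^(1/2) = 10.15 m³/s
V = Q/A = 10.15/7.799 = 1.301 m/s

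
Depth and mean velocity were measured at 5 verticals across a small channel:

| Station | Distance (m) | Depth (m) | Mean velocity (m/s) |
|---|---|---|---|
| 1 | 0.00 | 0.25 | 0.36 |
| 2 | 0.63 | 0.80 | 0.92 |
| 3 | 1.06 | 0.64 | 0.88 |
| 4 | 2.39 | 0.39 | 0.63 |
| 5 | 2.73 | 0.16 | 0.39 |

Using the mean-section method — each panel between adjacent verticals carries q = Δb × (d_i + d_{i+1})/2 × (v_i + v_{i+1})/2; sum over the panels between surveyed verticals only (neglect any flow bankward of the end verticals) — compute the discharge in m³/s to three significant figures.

Panel 1-2: Δb = 0.63 m, d̄ = (0.25+0.80)/2 = 0.525, v̄ = (0.36+0.92)/2 = 0.64 → q = 0.63×0.525×0.64 = 0.2117 m³/s
Panel 2-3: Δb = 0.43 m, d̄ = (0.80+0.64)/2 = 0.72, v̄ = (0.92+0.88)/2 = 0.9 → q = 0.43×0.72×0.9 = 0.2786 m³/s
Panel 3-4: Δb = 1.33 m, d̄ = (0.64+0.39)/2 = 0.515, v̄ = (0.88+0.63)/2 = 0.755 → q = 1.33×0.515×0.755 = 0.5171 m³/s
Panel 4-5: Δb = 0.34 m, d̄ = (0.39+0.16)/2 = 0.275, v̄ = (0.63+0.39)/2 = 0.51 → q = 0.34×0.275×0.51 = 0.04769 m³/s
Q = Σ q = 1.055 m³/s

1.06 m³/s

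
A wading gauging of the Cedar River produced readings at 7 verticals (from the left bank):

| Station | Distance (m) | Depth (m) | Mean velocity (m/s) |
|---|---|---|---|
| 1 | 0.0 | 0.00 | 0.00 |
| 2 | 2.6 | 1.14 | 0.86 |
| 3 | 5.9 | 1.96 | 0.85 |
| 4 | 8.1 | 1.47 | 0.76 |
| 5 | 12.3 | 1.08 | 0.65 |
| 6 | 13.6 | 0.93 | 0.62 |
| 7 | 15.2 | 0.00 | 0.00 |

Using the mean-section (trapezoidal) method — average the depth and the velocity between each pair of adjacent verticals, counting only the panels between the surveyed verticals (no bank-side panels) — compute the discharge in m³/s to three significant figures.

Panel 1-2: Δb = 2.6 m, d̄ = (0.00+1.14)/2 = 0.57, v̄ = (0.00+0.86)/2 = 0.43 → q = 2.6×0.57×0.43 = 0.6373 m³/s
Panel 2-3: Δb = 3.3 m, d̄ = (1.14+1.96)/2 = 1.55, v̄ = (0.86+0.85)/2 = 0.855 → q = 3.3×1.55×0.855 = 4.373 m³/s
Panel 3-4: Δb = 2.2 m, d̄ = (1.96+1.47)/2 = 1.715, v̄ = (0.85+0.76)/2 = 0.805 → q = 2.2×1.715×0.805 = 3.037 m³/s
Panel 4-5: Δb = 4.2 m, d̄ = (1.47+1.08)/2 = 1.275, v̄ = (0.76+0.65)/2 = 0.705 → q = 4.2×1.275×0.705 = 3.775 m³/s
Panel 5-6: Δb = 1.3 m, d̄ = (1.08+0.93)/2 = 1.005, v̄ = (0.65+0.62)/2 = 0.635 → q = 1.3×1.005×0.635 = 0.8296 m³/s
Panel 6-7: Δb = 1.6 m, d̄ = (0.93+0.00)/2 = 0.465, v̄ = (0.62+0.00)/2 = 0.31 → q = 1.6×0.465×0.31 = 0.2306 m³/s
Q = Σ q = 12.88 m³/s

12.9 m³/s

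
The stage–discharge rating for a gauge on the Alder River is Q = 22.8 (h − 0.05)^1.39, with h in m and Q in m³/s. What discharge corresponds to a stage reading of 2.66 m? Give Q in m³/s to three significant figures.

Q = 22.8 × (2.66 − 0.05)^1.39 = 22.8 × 2.61^1.39 = 86.51 m³/s

86.5 m³/s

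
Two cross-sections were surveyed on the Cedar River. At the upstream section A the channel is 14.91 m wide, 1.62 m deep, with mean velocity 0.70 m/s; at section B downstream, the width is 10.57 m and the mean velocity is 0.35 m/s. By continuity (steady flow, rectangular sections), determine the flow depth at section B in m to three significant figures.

4.57 m

Q = A₁V₁ = (14.91×1.62) × 0.70 = 16.91 m³/s
d₂ = Q/(b₂ V₂) = 16.91/(10.57×0.35) = 4.570 m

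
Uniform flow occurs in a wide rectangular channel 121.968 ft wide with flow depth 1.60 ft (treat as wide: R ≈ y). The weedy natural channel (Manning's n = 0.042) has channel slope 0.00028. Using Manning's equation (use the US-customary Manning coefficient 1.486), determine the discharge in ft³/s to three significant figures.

A = b·y = 121.968 × 1.60 = 195.1 ft²
Wide channel: R ≈ y = 1.60 ft
Q = (1.486/n)·A·R^(2/3)·S^(1/2) = (1.486/0.042) × 195.1 × 1.600^(2/3) × 0.00028^(1/2) = 158.0 ft³/s

158 ft³/s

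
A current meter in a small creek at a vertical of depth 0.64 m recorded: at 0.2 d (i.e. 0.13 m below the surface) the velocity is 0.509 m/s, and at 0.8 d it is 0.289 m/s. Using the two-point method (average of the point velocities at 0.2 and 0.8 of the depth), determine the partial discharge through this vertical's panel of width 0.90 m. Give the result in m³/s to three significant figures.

v̄ = (0.509 + 0.289) / 2 = 0.3990 m/s
q = v̄ × d × w = 0.3990 × 0.64 × 0.90 = 0.2298 m³/s

0.230 m³/s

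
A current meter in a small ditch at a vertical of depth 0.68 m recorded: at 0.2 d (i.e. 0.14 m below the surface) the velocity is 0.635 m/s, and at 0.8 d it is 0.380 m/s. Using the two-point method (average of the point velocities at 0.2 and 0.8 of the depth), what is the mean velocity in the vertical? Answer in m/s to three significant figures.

0.508 m/s

v̄ = (0.635 + 0.380) / 2 = 0.5075 m/s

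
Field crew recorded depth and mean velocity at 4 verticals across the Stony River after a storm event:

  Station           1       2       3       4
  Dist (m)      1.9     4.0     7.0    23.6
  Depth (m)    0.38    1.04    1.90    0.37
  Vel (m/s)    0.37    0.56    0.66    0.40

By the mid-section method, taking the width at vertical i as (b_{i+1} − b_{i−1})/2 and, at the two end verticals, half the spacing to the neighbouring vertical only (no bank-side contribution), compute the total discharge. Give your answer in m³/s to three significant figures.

w_1 = (4.0 − 1.9)/2 = 1.05 m; q_1 = 0.37 × 0.38 × 1.05 = 0.1476 m³/s
w_2 = (7.0 − 1.9)/2 = 2.55 m; q_2 = 0.56 × 1.04 × 2.55 = 1.485 m³/s
w_3 = (23.6 − 4.0)/2 = 9.8 m; q_3 = 0.66 × 1.90 × 9.8 = 12.29 m³/s
w_4 = (23.6 − 7.0)/2 = 8.3 m; q_4 = 0.40 × 0.37 × 8.3 = 1.228 m³/s
Q = Σ qᵢ = 15.15 m³/s

15.2 m³/s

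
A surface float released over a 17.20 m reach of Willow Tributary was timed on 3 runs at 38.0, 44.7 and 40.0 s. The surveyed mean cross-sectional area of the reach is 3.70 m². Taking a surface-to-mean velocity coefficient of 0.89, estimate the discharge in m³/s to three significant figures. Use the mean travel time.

1.38 m³/s

t̄ = (38.0 + 44.7 + 40.0) / 3 = 40.9 s
v_surface = L / t̄ = 17.20 / 40.9 = 0.4205 m/s
v_mean = 0.89 × 0.4205 = 0.3743 m/s
Q = A × v_mean = 3.70 × 0.3743 = 1.385 m³/s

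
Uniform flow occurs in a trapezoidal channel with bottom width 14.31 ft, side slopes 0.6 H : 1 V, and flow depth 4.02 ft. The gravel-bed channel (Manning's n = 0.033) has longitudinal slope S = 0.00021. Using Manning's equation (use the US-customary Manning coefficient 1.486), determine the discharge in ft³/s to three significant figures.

87.9 ft³/s

A = (b + z·y)·y = (14.31 + 0.6×4.02)×4.02 = 67.22 ft²
P = b + 2y√(1+z²) = 14.31 + 2×4.02×√(1+0.6²) = 23.69 ft
R = A/P = 67.22/23.69 = 2.838 ft
Q = (1.486/n)·A·R^(2/3)·S^(1/2) = (1.486/0.033) × 67.22 × 2.838^(2/3) × 0.00021^(1/2) = 87.93 ft³/s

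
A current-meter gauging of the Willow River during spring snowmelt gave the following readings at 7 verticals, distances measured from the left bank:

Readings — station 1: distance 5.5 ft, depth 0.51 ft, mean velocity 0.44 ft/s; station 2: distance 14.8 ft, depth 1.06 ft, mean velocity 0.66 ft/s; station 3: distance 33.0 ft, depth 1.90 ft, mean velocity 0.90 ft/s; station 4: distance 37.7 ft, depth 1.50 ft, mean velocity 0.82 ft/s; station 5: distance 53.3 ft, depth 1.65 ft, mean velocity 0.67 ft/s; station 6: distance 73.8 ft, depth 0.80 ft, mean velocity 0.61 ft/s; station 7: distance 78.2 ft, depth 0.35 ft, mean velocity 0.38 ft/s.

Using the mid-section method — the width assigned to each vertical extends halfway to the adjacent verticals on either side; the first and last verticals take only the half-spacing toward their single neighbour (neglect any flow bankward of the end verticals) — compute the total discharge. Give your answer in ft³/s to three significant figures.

w_1 = (14.8 − 5.5)/2 = 4.65 ft; q_1 = 0.44 × 0.51 × 4.65 = 1.043 ft³/s
w_2 = (33.0 − 5.5)/2 = 13.75 ft; q_2 = 0.66 × 1.06 × 13.75 = 9.620 ft³/s
w_3 = (37.7 − 14.8)/2 = 11.45 ft; q_3 = 0.90 × 1.90 × 11.45 = 19.58 ft³/s
w_4 = (53.3 − 33.0)/2 = 10.15 ft; q_4 = 0.82 × 1.50 × 10.15 = 12.48 ft³/s
w_5 = (73.8 − 37.7)/2 = 18.05 ft; q_5 = 0.67 × 1.65 × 18.05 = 19.95 ft³/s
w_6 = (78.2 − 53.3)/2 = 12.45 ft; q_6 = 0.61 × 0.80 × 12.45 = 6.076 ft³/s
w_7 = (78.2 − 73.8)/2 = 2.2 ft; q_7 = 0.38 × 0.35 × 2.2 = 0.2926 ft³/s
Q = Σ qᵢ = 69.05 ft³/s

69.0 ft³/s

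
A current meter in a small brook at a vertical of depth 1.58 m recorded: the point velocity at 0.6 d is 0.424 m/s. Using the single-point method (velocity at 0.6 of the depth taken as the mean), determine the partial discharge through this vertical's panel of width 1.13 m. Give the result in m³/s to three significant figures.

v̄ = v₀.₆ = 0.424 m/s
q = v̄ × d × w = 0.4240 × 1.58 × 1.13 = 0.7570 m³/s

0.757 m³/s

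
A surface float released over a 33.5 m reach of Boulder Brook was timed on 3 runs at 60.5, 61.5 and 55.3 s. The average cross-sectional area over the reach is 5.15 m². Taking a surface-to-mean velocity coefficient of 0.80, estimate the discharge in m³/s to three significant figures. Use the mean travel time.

2.34 m³/s

t̄ = (60.5 + 61.5 + 55.3) / 3 = 59.1 s
v_surface = L / t̄ = 33.5 / 59.1 = 0.5668 m/s
v_mean = 0.80 × 0.5668 = 0.4535 m/s
Q = A × v_mean = 5.15 × 0.4535 = 2.335 m³/s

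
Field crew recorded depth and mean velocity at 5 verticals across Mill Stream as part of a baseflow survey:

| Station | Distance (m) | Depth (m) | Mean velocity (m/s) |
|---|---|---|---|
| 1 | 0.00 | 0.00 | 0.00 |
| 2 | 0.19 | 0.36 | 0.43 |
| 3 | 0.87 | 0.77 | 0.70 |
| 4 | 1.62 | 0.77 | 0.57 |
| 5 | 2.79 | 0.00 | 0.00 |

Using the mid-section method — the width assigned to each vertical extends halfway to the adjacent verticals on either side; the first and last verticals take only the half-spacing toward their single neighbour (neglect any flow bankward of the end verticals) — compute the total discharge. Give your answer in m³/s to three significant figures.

w_2 = (0.87 − 0.00)/2 = 0.435 m; q_2 = 0.43 × 0.36 × 0.435 = 0.06734 m³/s
w_3 = (1.62 − 0.19)/2 = 0.715 m; q_3 = 0.70 × 0.77 × 0.715 = 0.3854 m³/s
w_4 = (2.79 − 0.87)/2 = 0.96 m; q_4 = 0.57 × 0.77 × 0.96 = 0.4213 m³/s
Stations 1, 5 contribute zero (depth or velocity is 0).
Q = Σ qᵢ = 0.8741 m³/s

0.874 m³/s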